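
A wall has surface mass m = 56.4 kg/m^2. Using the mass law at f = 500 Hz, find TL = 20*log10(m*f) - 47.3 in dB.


m * f = 56.4 * 500 = 28200
20*log10(28200) = 89.005 dB
TL = 89.005 - 47.3 = 41.705 dB


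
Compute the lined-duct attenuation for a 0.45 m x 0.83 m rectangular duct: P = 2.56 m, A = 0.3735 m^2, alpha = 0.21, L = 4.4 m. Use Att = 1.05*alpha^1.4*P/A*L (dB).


alpha^1.4 = 0.21^1.4 = 0.112488
Attenuation rate = 1.05 * alpha^1.4 * P / A
= 1.05 * 0.112488 * 2.56 / 0.3735 = 0.809552 dB/m
Total Att = 0.809552 * 4.4 = 3.562 dB


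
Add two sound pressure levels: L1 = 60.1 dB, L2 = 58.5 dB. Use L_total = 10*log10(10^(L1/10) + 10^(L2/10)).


10^(60.1/10) = 1.02329e+06
10^(58.5/10) = 707946
Sum = 1.02329e+06 + 707946 = 1.73124e+06
L_total = 10*log10(1.73124e+06) = 62.384 dB


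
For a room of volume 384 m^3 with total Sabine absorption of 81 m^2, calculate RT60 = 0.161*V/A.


RT60 = 0.161 * 384 / 81 = 0.76326 s


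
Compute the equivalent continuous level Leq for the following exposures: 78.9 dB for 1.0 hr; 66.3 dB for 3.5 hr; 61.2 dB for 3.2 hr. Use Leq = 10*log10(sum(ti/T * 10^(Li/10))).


T_total = 1.0 + 3.5 + 3.2 = 7.7 hr
(1.0/7.7) * 10^(78.9/10) = 1.00811e+07
(3.5/7.7) * 10^(66.3/10) = 1.939e+06
(3.2/7.7) * 10^(61.2/10) = 547847
Sum = 1.00811e+07 + 1.939e+06 + 547847 = 1.25679e+07
Leq = 10*log10(1.25679e+07) = 70.993 dB


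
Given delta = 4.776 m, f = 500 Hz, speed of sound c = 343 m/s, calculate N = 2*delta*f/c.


N = 2*delta*f/c = 2*delta/lambda, where lambda = c/f
lambda = 343 / 500 = 0.686 m
N = 2 * 4.776 / 0.686 = 13.924


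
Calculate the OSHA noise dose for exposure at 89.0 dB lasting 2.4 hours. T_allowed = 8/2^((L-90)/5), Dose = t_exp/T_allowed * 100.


T_allowed = 8 / 2^((89.0 - 90)/5) = 9.18959 hr
Dose = 2.4 / 9.18959 * 100 = 26.117 %


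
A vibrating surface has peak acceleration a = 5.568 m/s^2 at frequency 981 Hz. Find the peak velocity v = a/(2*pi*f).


omega = 2*pi*f = 2*pi*981 = 6163.8 rad/s
v = a / omega = 5.568 / 6163.8 = 0.00090334 m/s


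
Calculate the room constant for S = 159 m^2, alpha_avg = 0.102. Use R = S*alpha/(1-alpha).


R = 159 * 0.102 / (1 - 0.102) = 18.06 m^2


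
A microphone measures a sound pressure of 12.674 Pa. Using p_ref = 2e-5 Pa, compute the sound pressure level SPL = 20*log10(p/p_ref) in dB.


p / p_ref = 12.674 / 2e-5 = 633700
SPL = 20 * log10(633700) = 116.04 dB


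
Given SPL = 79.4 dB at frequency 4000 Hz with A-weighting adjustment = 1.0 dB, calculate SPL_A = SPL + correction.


A-weighting table: 4000 Hz -> 1.0 dB correction
SPL_A = SPL + correction = 79.4 + (1.0) = 80.4 dBA


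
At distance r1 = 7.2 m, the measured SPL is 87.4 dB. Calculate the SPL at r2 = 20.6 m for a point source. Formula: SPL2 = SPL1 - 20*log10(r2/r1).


r2/r1 = 20.6/7.2 = 2.86111
Correction = 20*log10(2.86111) = 9.13069 dB
SPL2 = 87.4 - 9.13069 = 78.269 dB


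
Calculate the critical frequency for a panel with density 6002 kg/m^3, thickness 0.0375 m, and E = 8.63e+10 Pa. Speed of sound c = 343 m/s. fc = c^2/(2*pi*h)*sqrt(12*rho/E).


12*rho/E = 12*6002/8.63e+10 = 8.34577e-07
sqrt(12*rho/E) = sqrt(8.34577e-07) = 0.000913552
c^2/(2*pi*h) = 343^2/(2*pi*0.0375) = 499318
fc = 499318 * 0.000913552 = 456.15 Hz


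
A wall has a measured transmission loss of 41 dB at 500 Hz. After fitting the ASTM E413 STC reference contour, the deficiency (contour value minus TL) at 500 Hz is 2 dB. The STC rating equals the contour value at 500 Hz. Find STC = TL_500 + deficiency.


By ASTM E413, STC = value of the fitted reference contour at 500 Hz.
Contour value at 500 Hz = TL_500 + deficiency = 41 + 2 = 43
STC = 43


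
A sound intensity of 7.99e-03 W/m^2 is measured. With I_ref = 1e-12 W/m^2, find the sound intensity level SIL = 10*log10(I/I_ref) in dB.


I / I_ref = 7.99e-03 / 1e-12 = 7.99e+09
SIL = 10 * log10(7.99e+09) = 99.025 dB


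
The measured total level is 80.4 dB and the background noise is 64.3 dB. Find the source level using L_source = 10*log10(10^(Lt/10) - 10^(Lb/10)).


10^(80.4/10) = 1.09648e+08
10^(64.3/10) = 2.69153e+06
Difference = 1.09648e+08 - 2.69153e+06 = 1.06956e+08
L_source = 10*log10(1.06956e+08) = 80.292 dB


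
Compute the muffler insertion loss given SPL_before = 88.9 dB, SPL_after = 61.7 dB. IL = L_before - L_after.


Insertion loss = SPL without muffler - SPL with muffler
IL = 88.9 - 61.7 = 27.2 dB


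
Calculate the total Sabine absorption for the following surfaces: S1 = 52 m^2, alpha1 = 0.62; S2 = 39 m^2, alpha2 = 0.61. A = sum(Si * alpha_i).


52 * 0.62 = 32.24
39 * 0.61 = 23.79
A_total = 32.24 + 23.79 = 56.03 m^2


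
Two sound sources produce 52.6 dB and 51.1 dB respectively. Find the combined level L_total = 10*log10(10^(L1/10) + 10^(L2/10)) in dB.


10^(52.6/10) = 181970
10^(51.1/10) = 128825
Sum = 181970 + 128825 = 310795
L_total = 10*log10(310795) = 54.925 dB


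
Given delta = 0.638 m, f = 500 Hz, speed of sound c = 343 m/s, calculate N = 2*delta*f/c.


N = 2*delta*f/c = 2*delta/lambda, where lambda = c/f
lambda = 343 / 500 = 0.686 m
N = 2 * 0.638 / 0.686 = 1.8601


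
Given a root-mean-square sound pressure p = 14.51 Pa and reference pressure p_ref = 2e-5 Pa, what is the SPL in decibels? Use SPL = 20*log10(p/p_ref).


p / p_ref = 14.51 / 2e-5 = 725500
SPL = 20 * log10(725500) = 117.21 dB


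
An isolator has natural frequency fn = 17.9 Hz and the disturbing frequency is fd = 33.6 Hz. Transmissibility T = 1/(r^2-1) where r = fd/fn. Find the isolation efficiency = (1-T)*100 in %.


r = 33.6 / 17.9 = 1.87709
r^2 - 1 = 1.87709^2 - 1 = 2.52347
T = 1/2.52347 = 0.39628
Efficiency = (1 - 0.39628)*100 = 60.372 %


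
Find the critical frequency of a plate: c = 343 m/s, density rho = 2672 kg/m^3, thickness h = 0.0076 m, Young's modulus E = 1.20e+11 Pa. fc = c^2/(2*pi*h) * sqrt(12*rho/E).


12*rho/E = 12*2672/1.20e+11 = 2.672e-07
sqrt(12*rho/E) = sqrt(2.672e-07) = 0.000516914
c^2/(2*pi*h) = 343^2/(2*pi*0.0076) = 2.46374e+06
fc = 2.46374e+06 * 0.000516914 = 1273.5 Hz


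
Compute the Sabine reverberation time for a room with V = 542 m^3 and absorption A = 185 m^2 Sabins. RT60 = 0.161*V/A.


RT60 = 0.161 * 542 / 185 = 0.47169 s


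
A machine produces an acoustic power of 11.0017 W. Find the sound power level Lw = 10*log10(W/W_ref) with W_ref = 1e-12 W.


W / W_ref = 11.0017 / 1e-12 = 1.10017e+13
Lw = 10 * log10(1.10017e+13) = 130.41 dB


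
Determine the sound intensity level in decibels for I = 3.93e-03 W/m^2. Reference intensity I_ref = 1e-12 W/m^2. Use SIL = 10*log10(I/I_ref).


I / I_ref = 3.93e-03 / 1e-12 = 3.93e+09
SIL = 10 * log10(3.93e+09) = 95.944 dB


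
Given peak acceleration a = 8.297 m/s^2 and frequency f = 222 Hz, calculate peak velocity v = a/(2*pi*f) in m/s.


omega = 2*pi*f = 2*pi*222 = 1394.87 rad/s
v = a / omega = 8.297 / 1394.87 = 0.0059482 m/s


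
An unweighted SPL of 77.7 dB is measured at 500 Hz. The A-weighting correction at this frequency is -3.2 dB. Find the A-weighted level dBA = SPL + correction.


A-weighting table: 500 Hz -> -3.2 dB correction
SPL_A = SPL + correction = 77.7 + (-3.2) = 74.5 dBA


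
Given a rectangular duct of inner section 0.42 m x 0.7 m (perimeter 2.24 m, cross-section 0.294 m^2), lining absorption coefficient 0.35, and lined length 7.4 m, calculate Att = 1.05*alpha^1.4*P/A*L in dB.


alpha^1.4 = 0.35^1.4 = 0.229983
Attenuation rate = 1.05 * alpha^1.4 * P / A
= 1.05 * 0.229983 * 2.24 / 0.294 = 1.83986 dB/m
Total Att = 1.83986 * 7.4 = 13.615 dB


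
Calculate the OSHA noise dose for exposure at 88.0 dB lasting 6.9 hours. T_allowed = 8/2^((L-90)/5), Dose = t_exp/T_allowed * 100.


T_allowed = 8 / 2^((88.0 - 90)/5) = 10.5561 hr
Dose = 6.9 / 10.5561 * 100 = 65.365 %


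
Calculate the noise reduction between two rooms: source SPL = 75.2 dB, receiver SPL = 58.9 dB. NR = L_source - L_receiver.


NR = L_source - L_receiver (difference between source and receiving room levels)
NR = 75.2 - 58.9 = 16.3 dB


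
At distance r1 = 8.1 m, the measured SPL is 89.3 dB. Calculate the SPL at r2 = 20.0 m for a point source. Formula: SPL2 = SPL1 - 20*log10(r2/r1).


r2/r1 = 20.0/8.1 = 2.46914
Correction = 20*log10(2.46914) = 7.85091 dB
SPL2 = 89.3 - 7.85091 = 81.449 dB


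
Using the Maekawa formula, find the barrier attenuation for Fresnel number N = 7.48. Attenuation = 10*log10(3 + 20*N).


3 + 20*N = 3 + 20*7.48 = 152.6
Att = 10*log10(152.6) = 21.836 dB


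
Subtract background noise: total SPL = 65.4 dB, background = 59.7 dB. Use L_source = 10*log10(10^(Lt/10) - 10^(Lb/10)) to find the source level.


10^(65.4/10) = 3.46737e+06
10^(59.7/10) = 933254
Difference = 3.46737e+06 - 933254 = 2.53412e+06
L_source = 10*log10(2.53412e+06) = 64.038 dB


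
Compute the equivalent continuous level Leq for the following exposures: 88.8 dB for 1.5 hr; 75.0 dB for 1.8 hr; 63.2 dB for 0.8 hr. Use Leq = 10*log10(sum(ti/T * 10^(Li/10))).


T_total = 1.5 + 1.8 + 0.8 = 4.1 hr
(1.5/4.1) * 10^(88.8/10) = 2.77528e+08
(1.8/4.1) * 10^(75.0/10) = 1.38832e+07
(0.8/4.1) * 10^(63.2/10) = 407668
Sum = 2.77528e+08 + 1.38832e+07 + 407668 = 2.91819e+08
Leq = 10*log10(2.91819e+08) = 84.651 dB


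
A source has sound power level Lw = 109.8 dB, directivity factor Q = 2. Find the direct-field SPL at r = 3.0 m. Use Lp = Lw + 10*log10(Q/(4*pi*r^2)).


4*pi*r^2 = 4*pi*3.0^2 = 113.097 m^2
Q / (4*pi*r^2) = 2 / 113.097 = 0.0176839
Lp = 109.8 + 10*log10(0.0176839) = 92.276 dB


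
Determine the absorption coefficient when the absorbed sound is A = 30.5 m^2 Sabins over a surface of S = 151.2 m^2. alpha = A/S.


Absorption coefficient = absorbed power / incident power
alpha = A / S = 30.5 / 151.2 = 0.20172


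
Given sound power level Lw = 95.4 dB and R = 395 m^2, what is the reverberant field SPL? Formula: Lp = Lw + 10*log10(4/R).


4/R = 4/395 = 0.0101266
Lp = 95.4 + 10*log10(0.0101266) = 75.455 dB


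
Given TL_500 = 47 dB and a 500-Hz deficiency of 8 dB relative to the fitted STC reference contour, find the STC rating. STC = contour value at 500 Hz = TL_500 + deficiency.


By ASTM E413, STC = value of the fitted reference contour at 500 Hz.
Contour value at 500 Hz = TL_500 + deficiency = 47 + 8 = 55
STC = 55


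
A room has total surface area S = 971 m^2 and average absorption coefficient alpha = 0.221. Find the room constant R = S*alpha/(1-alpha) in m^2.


R = 971 * 0.221 / (1 - 0.221) = 275.47 m^2


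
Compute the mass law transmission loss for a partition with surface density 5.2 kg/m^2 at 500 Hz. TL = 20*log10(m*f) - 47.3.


m * f = 5.2 * 500 = 2600
20*log10(2600) = 68.2995 dB
TL = 68.2995 - 47.3 = 20.999 dB


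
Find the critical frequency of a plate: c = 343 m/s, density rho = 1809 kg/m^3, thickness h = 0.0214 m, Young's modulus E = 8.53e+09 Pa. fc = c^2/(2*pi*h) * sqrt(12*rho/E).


12*rho/E = 12*1809/8.53e+09 = 2.5449e-06
sqrt(12*rho/E) = sqrt(2.5449e-06) = 0.00159527
c^2/(2*pi*h) = 343^2/(2*pi*0.0214) = 874973
fc = 874973 * 0.00159527 = 1395.8 Hz


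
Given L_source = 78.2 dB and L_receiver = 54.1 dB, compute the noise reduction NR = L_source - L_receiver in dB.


NR = L_source - L_receiver (difference between source and receiving room levels)
NR = 78.2 - 54.1 = 24.1 dB


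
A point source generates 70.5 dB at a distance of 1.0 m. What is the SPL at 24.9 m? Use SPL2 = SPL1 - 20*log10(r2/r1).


r2/r1 = 24.9/1.0 = 24.9
Correction = 20*log10(24.9) = 27.924 dB
SPL2 = 70.5 - 27.924 = 42.576 dB


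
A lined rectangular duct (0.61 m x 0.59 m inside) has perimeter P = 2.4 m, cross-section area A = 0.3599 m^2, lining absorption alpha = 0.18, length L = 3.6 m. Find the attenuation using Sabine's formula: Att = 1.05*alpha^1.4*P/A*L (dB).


alpha^1.4 = 0.18^1.4 = 0.0906529
Attenuation rate = 1.05 * alpha^1.4 * P / A
= 1.05 * 0.0906529 * 2.4 / 0.3599 = 0.634747 dB/m
Total Att = 0.634747 * 3.6 = 2.2851 dB


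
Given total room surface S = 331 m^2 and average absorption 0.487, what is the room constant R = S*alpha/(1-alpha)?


R = 331 * 0.487 / (1 - 0.487) = 314.22 m^2


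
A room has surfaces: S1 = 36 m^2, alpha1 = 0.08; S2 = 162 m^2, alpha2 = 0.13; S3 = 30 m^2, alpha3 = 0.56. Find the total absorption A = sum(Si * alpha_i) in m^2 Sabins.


36 * 0.08 = 2.88
162 * 0.13 = 21.06
30 * 0.56 = 16.8
A_total = 2.88 + 21.06 + 16.8 = 40.74 m^2


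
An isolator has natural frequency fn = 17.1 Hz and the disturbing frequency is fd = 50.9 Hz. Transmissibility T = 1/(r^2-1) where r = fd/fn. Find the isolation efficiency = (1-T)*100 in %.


r = 50.9 / 17.1 = 2.97661
r^2 - 1 = 2.97661^2 - 1 = 7.86021
T = 1/7.86021 = 0.127223
Efficiency = (1 - 0.127223)*100 = 87.278 %


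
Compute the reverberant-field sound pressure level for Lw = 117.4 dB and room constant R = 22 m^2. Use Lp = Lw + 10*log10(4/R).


4/R = 4/22 = 0.181818
Lp = 117.4 + 10*log10(0.181818) = 110 dB


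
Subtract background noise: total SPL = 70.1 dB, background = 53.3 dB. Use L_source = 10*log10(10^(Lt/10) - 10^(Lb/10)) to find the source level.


10^(70.1/10) = 1.02329e+07
10^(53.3/10) = 213796
Difference = 1.02329e+07 - 213796 = 1.00191e+07
L_source = 10*log10(1.00191e+07) = 70.008 dB


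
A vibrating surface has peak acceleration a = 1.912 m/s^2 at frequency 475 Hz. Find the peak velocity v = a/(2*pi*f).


omega = 2*pi*f = 2*pi*475 = 2984.51 rad/s
v = a / omega = 1.912 / 2984.51 = 0.00064064 m/s


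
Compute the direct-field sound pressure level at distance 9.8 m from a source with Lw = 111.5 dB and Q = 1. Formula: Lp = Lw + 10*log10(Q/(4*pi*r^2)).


4*pi*r^2 = 4*pi*9.8^2 = 1206.87 m^2
Q / (4*pi*r^2) = 1 / 1206.87 = 0.00082859
Lp = 111.5 + 10*log10(0.00082859) = 80.683 dB


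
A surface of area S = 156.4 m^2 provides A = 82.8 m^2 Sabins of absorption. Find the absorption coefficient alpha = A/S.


Absorption coefficient = absorbed power / incident power
alpha = A / S = 82.8 / 156.4 = 0.52941


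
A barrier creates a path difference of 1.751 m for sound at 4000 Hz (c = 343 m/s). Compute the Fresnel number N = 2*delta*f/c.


N = 2*delta*f/c = 2*delta/lambda, where lambda = c/f
lambda = 343 / 4000 = 0.08575 m
N = 2 * 1.751 / 0.08575 = 40.84


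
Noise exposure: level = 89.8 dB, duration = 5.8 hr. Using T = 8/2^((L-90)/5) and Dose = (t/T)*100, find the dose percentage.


T_allowed = 8 / 2^((89.8 - 90)/5) = 8.22491 hr
Dose = 5.8 / 8.22491 * 100 = 70.517 %


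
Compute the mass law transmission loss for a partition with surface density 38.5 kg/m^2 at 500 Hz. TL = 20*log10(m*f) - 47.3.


m * f = 38.5 * 500 = 19250
20*log10(19250) = 85.6886 dB
TL = 85.6886 - 47.3 = 38.389 dB


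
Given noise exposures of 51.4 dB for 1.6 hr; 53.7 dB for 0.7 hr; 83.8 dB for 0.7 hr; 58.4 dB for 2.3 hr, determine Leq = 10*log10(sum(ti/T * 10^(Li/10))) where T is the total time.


T_total = 1.6 + 0.7 + 0.7 + 2.3 = 5.3 hr
(1.6/5.3) * 10^(51.4/10) = 41672
(0.7/5.3) * 10^(53.7/10) = 30961.5
(0.7/5.3) * 10^(83.8/10) = 3.16827e+07
(2.3/5.3) * 10^(58.4/10) = 300229
Sum = 41672 + 30961.5 + 3.16827e+07 + 300229 = 3.20556e+07
Leq = 10*log10(3.20556e+07) = 75.059 dB


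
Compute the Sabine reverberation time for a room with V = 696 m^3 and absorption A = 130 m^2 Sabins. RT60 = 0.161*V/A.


RT60 = 0.161 * 696 / 130 = 0.86197 s


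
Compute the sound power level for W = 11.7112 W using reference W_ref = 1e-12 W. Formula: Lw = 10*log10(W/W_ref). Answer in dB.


W / W_ref = 11.7112 / 1e-12 = 1.17112e+13
Lw = 10 * log10(1.17112e+13) = 130.69 dB


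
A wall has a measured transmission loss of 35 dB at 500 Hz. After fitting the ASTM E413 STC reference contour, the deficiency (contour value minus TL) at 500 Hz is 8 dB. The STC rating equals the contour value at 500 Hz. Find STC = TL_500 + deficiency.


By ASTM E413, STC = value of the fitted reference contour at 500 Hz.
Contour value at 500 Hz = TL_500 + deficiency = 35 + 8 = 43
STC = 43


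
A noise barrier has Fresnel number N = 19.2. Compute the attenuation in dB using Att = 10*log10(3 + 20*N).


3 + 20*N = 3 + 20*19.2 = 387
Att = 10*log10(387) = 25.877 dB


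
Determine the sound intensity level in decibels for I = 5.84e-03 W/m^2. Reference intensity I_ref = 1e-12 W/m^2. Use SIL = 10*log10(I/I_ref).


I / I_ref = 5.84e-03 / 1e-12 = 5.84e+09
SIL = 10 * log10(5.84e+09) = 97.664 dB


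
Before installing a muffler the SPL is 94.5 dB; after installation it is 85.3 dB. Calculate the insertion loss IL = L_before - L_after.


Insertion loss = SPL without muffler - SPL with muffler
IL = 94.5 - 85.3 = 9.2 dB


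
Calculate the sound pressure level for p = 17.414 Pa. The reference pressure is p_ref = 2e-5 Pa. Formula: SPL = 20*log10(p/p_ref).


p / p_ref = 17.414 / 2e-5 = 870700
SPL = 20 * log10(870700) = 118.8 dB


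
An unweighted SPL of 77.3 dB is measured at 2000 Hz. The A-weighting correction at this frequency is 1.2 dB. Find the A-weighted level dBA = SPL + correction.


A-weighting table: 2000 Hz -> 1.2 dB correction
SPL_A = SPL + correction = 77.3 + (1.2) = 78.5 dBA


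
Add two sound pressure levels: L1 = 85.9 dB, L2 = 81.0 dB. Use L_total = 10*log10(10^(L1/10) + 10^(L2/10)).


10^(85.9/10) = 3.89045e+08
10^(81.0/10) = 1.25893e+08
Sum = 3.89045e+08 + 1.25893e+08 = 5.14938e+08
L_total = 10*log10(5.14938e+08) = 87.118 dB


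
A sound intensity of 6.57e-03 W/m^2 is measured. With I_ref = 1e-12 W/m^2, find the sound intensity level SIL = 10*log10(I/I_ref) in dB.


I / I_ref = 6.57e-03 / 1e-12 = 6.57e+09
SIL = 10 * log10(6.57e+09) = 98.176 dB


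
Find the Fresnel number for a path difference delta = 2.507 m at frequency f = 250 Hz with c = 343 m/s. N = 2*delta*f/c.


N = 2*delta*f/c = 2*delta/lambda, where lambda = c/f
lambda = 343 / 250 = 1.372 m
N = 2 * 2.507 / 1.372 = 3.6545


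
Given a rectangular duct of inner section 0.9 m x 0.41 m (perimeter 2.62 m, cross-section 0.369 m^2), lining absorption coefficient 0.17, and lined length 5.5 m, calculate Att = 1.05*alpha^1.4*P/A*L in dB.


alpha^1.4 = 0.17^1.4 = 0.0836813
Attenuation rate = 1.05 * alpha^1.4 * P / A
= 1.05 * 0.0836813 * 2.62 / 0.369 = 0.623868 dB/m
Total Att = 0.623868 * 5.5 = 3.4313 dB


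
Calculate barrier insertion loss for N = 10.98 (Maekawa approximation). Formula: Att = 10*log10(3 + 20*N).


3 + 20*N = 3 + 20*10.98 = 222.6
Att = 10*log10(222.6) = 23.475 dB


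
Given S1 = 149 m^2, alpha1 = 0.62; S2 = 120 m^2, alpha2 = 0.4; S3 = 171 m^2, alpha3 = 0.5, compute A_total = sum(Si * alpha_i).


149 * 0.62 = 92.38
120 * 0.4 = 48
171 * 0.5 = 85.5
A_total = 92.38 + 48 + 85.5 = 225.88 m^2


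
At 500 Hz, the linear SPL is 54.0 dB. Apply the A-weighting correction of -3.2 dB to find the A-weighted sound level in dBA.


A-weighting table: 500 Hz -> -3.2 dB correction
SPL_A = SPL + correction = 54.0 + (-3.2) = 50.8 dBA


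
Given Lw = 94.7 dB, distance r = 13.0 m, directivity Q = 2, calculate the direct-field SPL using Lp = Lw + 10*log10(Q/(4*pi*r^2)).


4*pi*r^2 = 4*pi*13.0^2 = 2123.72 m^2
Q / (4*pi*r^2) = 2 / 2123.72 = 0.000941744
Lp = 94.7 + 10*log10(0.000941744) = 64.439 dB


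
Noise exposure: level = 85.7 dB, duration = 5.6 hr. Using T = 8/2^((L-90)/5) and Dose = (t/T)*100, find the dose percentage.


T_allowed = 8 / 2^((85.7 - 90)/5) = 14.5203 hr
Dose = 5.6 / 14.5203 * 100 = 38.567 %


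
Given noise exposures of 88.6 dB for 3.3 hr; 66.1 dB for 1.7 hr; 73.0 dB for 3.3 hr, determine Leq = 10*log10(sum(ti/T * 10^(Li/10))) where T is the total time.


T_total = 3.3 + 1.7 + 3.3 = 8.3 hr
(3.3/8.3) * 10^(88.6/10) = 2.88029e+08
(1.7/8.3) * 10^(66.1/10) = 834393
(3.3/8.3) * 10^(73.0/10) = 7.93297e+06
Sum = 2.88029e+08 + 834393 + 7.93297e+06 = 2.96796e+08
Leq = 10*log10(2.96796e+08) = 84.725 dB


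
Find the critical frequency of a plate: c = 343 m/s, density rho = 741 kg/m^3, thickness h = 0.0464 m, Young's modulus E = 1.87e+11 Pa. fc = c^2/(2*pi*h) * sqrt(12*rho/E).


12*rho/E = 12*741/1.87e+11 = 4.75508e-08
sqrt(12*rho/E) = sqrt(4.75508e-08) = 0.000218061
c^2/(2*pi*h) = 343^2/(2*pi*0.0464) = 403544
fc = 403544 * 0.000218061 = 87.997 Hz


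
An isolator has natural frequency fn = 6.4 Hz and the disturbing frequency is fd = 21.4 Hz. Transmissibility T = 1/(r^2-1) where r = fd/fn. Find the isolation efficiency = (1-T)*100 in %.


r = 21.4 / 6.4 = 3.34375
r^2 - 1 = 3.34375^2 - 1 = 10.1807
T = 1/10.1807 = 0.0982251
Efficiency = (1 - 0.0982251)*100 = 90.177 %


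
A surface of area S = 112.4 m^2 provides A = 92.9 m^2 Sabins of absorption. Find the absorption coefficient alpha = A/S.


Absorption coefficient = absorbed power / incident power
alpha = A / S = 92.9 / 112.4 = 0.82651


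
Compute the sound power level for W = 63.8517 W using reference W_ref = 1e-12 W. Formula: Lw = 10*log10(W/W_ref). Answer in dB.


W / W_ref = 63.8517 / 1e-12 = 6.38517e+13
Lw = 10 * log10(6.38517e+13) = 138.05 dB


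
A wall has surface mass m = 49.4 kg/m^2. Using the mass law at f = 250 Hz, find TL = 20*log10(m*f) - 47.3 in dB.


m * f = 49.4 * 250 = 12350
20*log10(12350) = 81.8333 dB
TL = 81.8333 - 47.3 = 34.533 dB


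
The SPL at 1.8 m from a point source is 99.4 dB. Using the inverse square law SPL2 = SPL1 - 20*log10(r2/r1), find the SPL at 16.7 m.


r2/r1 = 16.7/1.8 = 9.27778
Correction = 20*log10(9.27778) = 19.3489 dB
SPL2 = 99.4 - 19.3489 = 80.051 dB


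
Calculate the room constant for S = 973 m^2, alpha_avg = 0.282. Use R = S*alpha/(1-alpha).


R = 973 * 0.282 / (1 - 0.282) = 382.15 m^2


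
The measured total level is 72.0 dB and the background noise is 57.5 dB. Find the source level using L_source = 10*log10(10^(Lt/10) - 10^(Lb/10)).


10^(72.0/10) = 1.58489e+07
10^(57.5/10) = 562341
Difference = 1.58489e+07 - 562341 = 1.52866e+07
L_source = 10*log10(1.52866e+07) = 71.843 dB


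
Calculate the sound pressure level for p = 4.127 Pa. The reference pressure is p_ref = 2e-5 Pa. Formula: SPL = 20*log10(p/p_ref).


p / p_ref = 4.127 / 2e-5 = 206350
SPL = 20 * log10(206350) = 106.29 dB


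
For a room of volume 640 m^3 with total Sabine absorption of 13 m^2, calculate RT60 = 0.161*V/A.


RT60 = 0.161 * 640 / 13 = 7.9262 s


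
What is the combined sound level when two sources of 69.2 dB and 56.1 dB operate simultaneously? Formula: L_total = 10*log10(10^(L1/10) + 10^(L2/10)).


10^(69.2/10) = 8.31764e+06
10^(56.1/10) = 407380
Sum = 8.31764e+06 + 407380 = 8.72502e+06
L_total = 10*log10(8.72502e+06) = 69.408 dB


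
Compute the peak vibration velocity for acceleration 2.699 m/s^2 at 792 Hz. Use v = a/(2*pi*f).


omega = 2*pi*f = 2*pi*792 = 4976.28 rad/s
v = a / omega = 2.699 / 4976.28 = 0.00054237 m/s


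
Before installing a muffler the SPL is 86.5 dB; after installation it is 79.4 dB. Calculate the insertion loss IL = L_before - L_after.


Insertion loss = SPL without muffler - SPL with muffler
IL = 86.5 - 79.4 = 7.1 dB


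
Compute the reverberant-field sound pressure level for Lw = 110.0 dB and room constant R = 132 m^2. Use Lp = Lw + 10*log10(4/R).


4/R = 4/132 = 0.030303
Lp = 110.0 + 10*log10(0.030303) = 94.815 dB


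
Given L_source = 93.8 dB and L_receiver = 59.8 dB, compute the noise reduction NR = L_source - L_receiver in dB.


NR = L_source - L_receiver (difference between source and receiving room levels)
NR = 93.8 - 59.8 = 34 dB


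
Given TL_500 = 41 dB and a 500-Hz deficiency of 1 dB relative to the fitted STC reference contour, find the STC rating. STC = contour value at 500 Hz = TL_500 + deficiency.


By ASTM E413, STC = value of the fitted reference contour at 500 Hz.
Contour value at 500 Hz = TL_500 + deficiency = 41 + 1 = 42
STC = 42


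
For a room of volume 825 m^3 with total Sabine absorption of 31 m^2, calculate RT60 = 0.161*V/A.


RT60 = 0.161 * 825 / 31 = 4.2847 s


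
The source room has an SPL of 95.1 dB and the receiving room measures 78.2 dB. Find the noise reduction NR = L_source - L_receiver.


NR = L_source - L_receiver (difference between source and receiving room levels)
NR = 95.1 - 78.2 = 16.9 dB


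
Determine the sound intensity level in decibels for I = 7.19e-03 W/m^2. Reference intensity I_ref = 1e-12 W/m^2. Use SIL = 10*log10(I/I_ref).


I / I_ref = 7.19e-03 / 1e-12 = 7.19e+09
SIL = 10 * log10(7.19e+09) = 98.567 dB


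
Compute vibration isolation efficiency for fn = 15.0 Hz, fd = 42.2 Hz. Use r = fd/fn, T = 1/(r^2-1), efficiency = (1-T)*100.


r = 42.2 / 15.0 = 2.81333
r^2 - 1 = 2.81333^2 - 1 = 6.91483
T = 1/6.91483 = 0.144617
Efficiency = (1 - 0.144617)*100 = 85.538 %


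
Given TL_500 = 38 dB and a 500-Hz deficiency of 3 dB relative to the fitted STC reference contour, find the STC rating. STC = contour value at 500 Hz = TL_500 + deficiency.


By ASTM E413, STC = value of the fitted reference contour at 500 Hz.
Contour value at 500 Hz = TL_500 + deficiency = 38 + 3 = 41
STC = 41


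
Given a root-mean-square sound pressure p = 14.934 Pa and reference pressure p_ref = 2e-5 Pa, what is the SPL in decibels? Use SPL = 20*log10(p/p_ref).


p / p_ref = 14.934 / 2e-5 = 746700
SPL = 20 * log10(746700) = 117.46 dB


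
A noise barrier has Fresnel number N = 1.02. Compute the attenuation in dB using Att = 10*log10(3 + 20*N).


3 + 20*N = 3 + 20*1.02 = 23.4
Att = 10*log10(23.4) = 13.692 dB


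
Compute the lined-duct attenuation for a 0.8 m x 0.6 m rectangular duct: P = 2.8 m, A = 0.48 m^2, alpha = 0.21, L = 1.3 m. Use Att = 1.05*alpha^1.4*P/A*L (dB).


alpha^1.4 = 0.21^1.4 = 0.112488
Attenuation rate = 1.05 * alpha^1.4 * P / A
= 1.05 * 0.112488 * 2.8 / 0.48 = 0.688989 dB/m
Total Att = 0.688989 * 1.3 = 0.89569 dB


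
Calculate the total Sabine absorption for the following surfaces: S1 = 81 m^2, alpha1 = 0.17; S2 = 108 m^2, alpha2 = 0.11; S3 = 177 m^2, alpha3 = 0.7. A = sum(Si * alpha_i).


81 * 0.17 = 13.77
108 * 0.11 = 11.88
177 * 0.7 = 123.9
A_total = 13.77 + 11.88 + 123.9 = 149.55 m^2


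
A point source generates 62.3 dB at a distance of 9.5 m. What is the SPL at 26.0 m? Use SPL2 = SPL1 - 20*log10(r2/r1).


r2/r1 = 26.0/9.5 = 2.73684
Correction = 20*log10(2.73684) = 8.74499 dB
SPL2 = 62.3 - 8.74499 = 53.555 dB


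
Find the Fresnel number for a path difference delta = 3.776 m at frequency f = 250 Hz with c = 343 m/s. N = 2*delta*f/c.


N = 2*delta*f/c = 2*delta/lambda, where lambda = c/f
lambda = 343 / 250 = 1.372 m
N = 2 * 3.776 / 1.372 = 5.5044


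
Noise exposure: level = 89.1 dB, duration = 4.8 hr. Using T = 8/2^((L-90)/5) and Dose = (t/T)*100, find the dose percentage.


T_allowed = 8 / 2^((89.1 - 90)/5) = 9.06307 hr
Dose = 4.8 / 9.06307 * 100 = 52.962 %


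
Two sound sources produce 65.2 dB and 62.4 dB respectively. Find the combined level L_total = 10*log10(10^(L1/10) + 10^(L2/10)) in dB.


10^(65.2/10) = 3.31131e+06
10^(62.4/10) = 1.7378e+06
Sum = 3.31131e+06 + 1.7378e+06 = 5.04911e+06
L_total = 10*log10(5.04911e+06) = 67.032 dB


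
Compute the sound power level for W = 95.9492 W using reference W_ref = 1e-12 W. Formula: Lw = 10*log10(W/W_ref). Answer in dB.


W / W_ref = 95.9492 / 1e-12 = 9.59492e+13
Lw = 10 * log10(9.59492e+13) = 139.82 dB


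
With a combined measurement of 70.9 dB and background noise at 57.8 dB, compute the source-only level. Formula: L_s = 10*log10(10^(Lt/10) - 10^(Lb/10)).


10^(70.9/10) = 1.23027e+07
10^(57.8/10) = 602560
Difference = 1.23027e+07 - 602560 = 1.17001e+07
L_source = 10*log10(1.17001e+07) = 70.682 dB


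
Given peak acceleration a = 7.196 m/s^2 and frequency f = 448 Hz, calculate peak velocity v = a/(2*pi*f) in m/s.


omega = 2*pi*f = 2*pi*448 = 2814.87 rad/s
v = a / omega = 7.196 / 2814.87 = 0.0025564 m/s


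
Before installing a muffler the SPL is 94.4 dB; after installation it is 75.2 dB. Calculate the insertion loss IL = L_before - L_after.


Insertion loss = SPL without muffler - SPL with muffler
IL = 94.4 - 75.2 = 19.2 dB


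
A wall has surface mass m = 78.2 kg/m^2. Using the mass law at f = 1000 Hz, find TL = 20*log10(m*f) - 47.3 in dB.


m * f = 78.2 * 1000 = 78200
20*log10(78200) = 97.8641 dB
TL = 97.8641 - 47.3 = 50.564 dB


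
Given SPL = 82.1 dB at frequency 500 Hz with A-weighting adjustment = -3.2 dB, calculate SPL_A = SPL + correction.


A-weighting table: 500 Hz -> -3.2 dB correction
SPL_A = SPL + correction = 82.1 + (-3.2) = 78.9 dBA


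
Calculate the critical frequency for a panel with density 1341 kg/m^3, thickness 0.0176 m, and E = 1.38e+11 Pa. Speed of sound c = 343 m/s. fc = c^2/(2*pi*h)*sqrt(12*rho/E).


12*rho/E = 12*1341/1.38e+11 = 1.16609e-07
sqrt(12*rho/E) = sqrt(1.16609e-07) = 0.000341481
c^2/(2*pi*h) = 343^2/(2*pi*0.0176) = 1.06389e+06
fc = 1.06389e+06 * 0.000341481 = 363.3 Hz


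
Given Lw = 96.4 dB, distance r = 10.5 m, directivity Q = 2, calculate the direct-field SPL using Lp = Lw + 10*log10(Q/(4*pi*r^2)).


4*pi*r^2 = 4*pi*10.5^2 = 1385.44 m^2
Q / (4*pi*r^2) = 2 / 1385.44 = 0.00144358
Lp = 96.4 + 10*log10(0.00144358) = 67.994 dB


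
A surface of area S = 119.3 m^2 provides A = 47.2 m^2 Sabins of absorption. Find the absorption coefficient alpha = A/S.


Absorption coefficient = absorbed power / incident power
alpha = A / S = 47.2 / 119.3 = 0.39564


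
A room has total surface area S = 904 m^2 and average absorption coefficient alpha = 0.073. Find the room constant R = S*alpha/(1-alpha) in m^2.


R = 904 * 0.073 / (1 - 0.073) = 71.189 m^2


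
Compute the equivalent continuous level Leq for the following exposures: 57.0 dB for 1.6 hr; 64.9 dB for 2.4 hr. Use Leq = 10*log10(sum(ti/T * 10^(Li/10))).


T_total = 1.6 + 2.4 = 4.0 hr
(1.6/4.0) * 10^(57.0/10) = 200475
(2.4/4.0) * 10^(64.9/10) = 1.85418e+06
Sum = 200475 + 1.85418e+06 = 2.05466e+06
Leq = 10*log10(2.05466e+06) = 63.127 dB


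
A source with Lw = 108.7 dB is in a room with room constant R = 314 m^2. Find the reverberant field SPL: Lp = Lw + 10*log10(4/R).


4/R = 4/314 = 0.0127389
Lp = 108.7 + 10*log10(0.0127389) = 89.751 dB


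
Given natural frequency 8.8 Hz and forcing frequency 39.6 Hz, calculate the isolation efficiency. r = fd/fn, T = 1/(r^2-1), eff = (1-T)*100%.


r = 39.6 / 8.8 = 4.5
r^2 - 1 = 4.5^2 - 1 = 19.25
T = 1/19.25 = 0.0519481
Efficiency = (1 - 0.0519481)*100 = 94.805 %


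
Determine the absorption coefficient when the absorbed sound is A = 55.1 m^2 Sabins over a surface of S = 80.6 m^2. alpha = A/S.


Absorption coefficient = absorbed power / incident power
alpha = A / S = 55.1 / 80.6 = 0.68362


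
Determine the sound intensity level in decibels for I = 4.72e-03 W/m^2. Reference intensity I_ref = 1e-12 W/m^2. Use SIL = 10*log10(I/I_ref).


I / I_ref = 4.72e-03 / 1e-12 = 4.72e+09
SIL = 10 * log10(4.72e+09) = 96.739 dB


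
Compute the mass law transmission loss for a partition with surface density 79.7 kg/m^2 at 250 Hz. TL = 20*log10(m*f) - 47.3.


m * f = 79.7 * 250 = 19925
20*log10(19925) = 85.988 dB
TL = 85.988 - 47.3 = 38.688 dB


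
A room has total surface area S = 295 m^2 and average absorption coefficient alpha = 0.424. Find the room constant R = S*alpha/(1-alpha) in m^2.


R = 295 * 0.424 / (1 - 0.424) = 217.15 m^2


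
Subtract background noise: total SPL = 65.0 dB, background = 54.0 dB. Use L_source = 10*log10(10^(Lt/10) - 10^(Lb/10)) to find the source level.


10^(65.0/10) = 3.16228e+06
10^(54.0/10) = 251189
Difference = 3.16228e+06 - 251189 = 2.91109e+06
L_source = 10*log10(2.91109e+06) = 64.641 dB


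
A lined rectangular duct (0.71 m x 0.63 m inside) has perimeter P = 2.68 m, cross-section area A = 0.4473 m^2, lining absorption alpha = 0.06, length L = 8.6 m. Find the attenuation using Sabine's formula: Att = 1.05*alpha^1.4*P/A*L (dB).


alpha^1.4 = 0.06^1.4 = 0.0194721
Attenuation rate = 1.05 * alpha^1.4 * P / A
= 1.05 * 0.0194721 * 2.68 / 0.4473 = 0.122501 dB/m
Total Att = 0.122501 * 8.6 = 1.0535 dB


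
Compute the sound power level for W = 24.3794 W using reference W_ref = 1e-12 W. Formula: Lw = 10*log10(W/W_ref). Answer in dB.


W / W_ref = 24.3794 / 1e-12 = 2.43794e+13
Lw = 10 * log10(2.43794e+13) = 133.87 dB


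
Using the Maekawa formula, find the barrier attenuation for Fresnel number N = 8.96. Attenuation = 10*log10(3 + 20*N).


3 + 20*N = 3 + 20*8.96 = 182.2
Att = 10*log10(182.2) = 22.605 dB


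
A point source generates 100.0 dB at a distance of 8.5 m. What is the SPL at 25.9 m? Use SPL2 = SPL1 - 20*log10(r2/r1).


r2/r1 = 25.9/8.5 = 3.04706
Correction = 20*log10(3.04706) = 9.67762 dB
SPL2 = 100.0 - 9.67762 = 90.322 dB


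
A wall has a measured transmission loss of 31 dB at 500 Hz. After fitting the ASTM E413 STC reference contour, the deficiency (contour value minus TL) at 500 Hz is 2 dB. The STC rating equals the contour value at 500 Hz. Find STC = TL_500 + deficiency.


By ASTM E413, STC = value of the fitted reference contour at 500 Hz.
Contour value at 500 Hz = TL_500 + deficiency = 31 + 2 = 33
STC = 33


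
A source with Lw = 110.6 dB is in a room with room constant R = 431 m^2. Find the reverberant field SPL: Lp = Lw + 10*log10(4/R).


4/R = 4/431 = 0.00928074
Lp = 110.6 + 10*log10(0.00928074) = 90.276 dB


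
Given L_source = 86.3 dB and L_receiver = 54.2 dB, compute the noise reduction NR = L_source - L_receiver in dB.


NR = L_source - L_receiver (difference between source and receiving room levels)
NR = 86.3 - 54.2 = 32.1 dB


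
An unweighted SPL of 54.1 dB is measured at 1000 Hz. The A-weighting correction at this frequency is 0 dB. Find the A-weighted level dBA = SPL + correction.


A-weighting table: 1000 Hz -> 0 dB correction
SPL_A = SPL + correction = 54.1 + (0) = 54.1 dBA


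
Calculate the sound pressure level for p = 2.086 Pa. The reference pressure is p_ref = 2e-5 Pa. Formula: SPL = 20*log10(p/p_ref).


p / p_ref = 2.086 / 2e-5 = 104300
SPL = 20 * log10(104300) = 100.37 dB


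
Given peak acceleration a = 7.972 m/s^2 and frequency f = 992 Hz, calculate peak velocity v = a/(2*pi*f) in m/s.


omega = 2*pi*f = 2*pi*992 = 6232.92 rad/s
v = a / omega = 7.972 / 6232.92 = 0.001279 m/s


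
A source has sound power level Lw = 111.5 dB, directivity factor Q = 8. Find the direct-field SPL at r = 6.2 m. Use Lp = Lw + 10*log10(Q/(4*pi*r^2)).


4*pi*r^2 = 4*pi*6.2^2 = 483.051 m^2
Q / (4*pi*r^2) = 8 / 483.051 = 0.0165614
Lp = 111.5 + 10*log10(0.0165614) = 93.691 dB


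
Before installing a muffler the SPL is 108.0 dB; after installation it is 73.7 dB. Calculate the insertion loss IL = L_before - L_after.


Insertion loss = SPL without muffler - SPL with muffler
IL = 108.0 - 73.7 = 34.3 dB


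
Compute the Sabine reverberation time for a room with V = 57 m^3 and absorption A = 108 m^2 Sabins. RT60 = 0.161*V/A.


RT60 = 0.161 * 57 / 108 = 0.084972 s


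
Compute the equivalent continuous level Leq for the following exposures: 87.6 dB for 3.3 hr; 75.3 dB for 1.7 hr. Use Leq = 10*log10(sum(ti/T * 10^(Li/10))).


T_total = 3.3 + 1.7 = 5.0 hr
(3.3/5.0) * 10^(87.6/10) = 3.7979e+08
(1.7/5.0) * 10^(75.3/10) = 1.15207e+07
Sum = 3.7979e+08 + 1.15207e+07 = 3.91311e+08
Leq = 10*log10(3.91311e+08) = 85.925 dB


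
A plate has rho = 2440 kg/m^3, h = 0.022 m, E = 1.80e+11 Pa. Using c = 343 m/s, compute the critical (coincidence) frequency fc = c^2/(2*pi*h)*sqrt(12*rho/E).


12*rho/E = 12*2440/1.80e+11 = 1.62667e-07
sqrt(12*rho/E) = sqrt(1.62667e-07) = 0.00040332
c^2/(2*pi*h) = 343^2/(2*pi*0.022) = 851110
fc = 851110 * 0.00040332 = 343.27 Hz


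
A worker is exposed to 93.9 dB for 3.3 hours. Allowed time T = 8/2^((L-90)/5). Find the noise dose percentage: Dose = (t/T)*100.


T_allowed = 8 / 2^((93.9 - 90)/5) = 4.65893 hr
Dose = 3.3 / 4.65893 * 100 = 70.832 %


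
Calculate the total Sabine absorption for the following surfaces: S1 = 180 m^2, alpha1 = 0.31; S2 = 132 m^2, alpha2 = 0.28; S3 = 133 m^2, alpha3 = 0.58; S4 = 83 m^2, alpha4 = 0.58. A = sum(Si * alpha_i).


180 * 0.31 = 55.8
132 * 0.28 = 36.96
133 * 0.58 = 77.14
83 * 0.58 = 48.14
A_total = 55.8 + 36.96 + 77.14 + 48.14 = 218.04 m^2


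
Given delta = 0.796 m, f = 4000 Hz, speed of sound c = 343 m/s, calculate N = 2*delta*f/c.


N = 2*delta*f/c = 2*delta/lambda, where lambda = c/f
lambda = 343 / 4000 = 0.08575 m
N = 2 * 0.796 / 0.08575 = 18.566


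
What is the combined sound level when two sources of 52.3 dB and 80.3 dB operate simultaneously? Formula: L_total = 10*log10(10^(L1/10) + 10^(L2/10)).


10^(52.3/10) = 169824
10^(80.3/10) = 1.07152e+08
Sum = 169824 + 1.07152e+08 = 1.07322e+08
L_total = 10*log10(1.07322e+08) = 80.307 dB


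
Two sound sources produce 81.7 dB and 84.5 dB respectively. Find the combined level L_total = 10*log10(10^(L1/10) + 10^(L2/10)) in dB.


10^(81.7/10) = 1.47911e+08
10^(84.5/10) = 2.81838e+08
Sum = 1.47911e+08 + 2.81838e+08 = 4.29749e+08
L_total = 10*log10(4.29749e+08) = 86.332 dB


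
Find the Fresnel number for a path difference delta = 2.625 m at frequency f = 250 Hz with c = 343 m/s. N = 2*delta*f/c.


N = 2*delta*f/c = 2*delta/lambda, where lambda = c/f
lambda = 343 / 250 = 1.372 m
N = 2 * 2.625 / 1.372 = 3.8265


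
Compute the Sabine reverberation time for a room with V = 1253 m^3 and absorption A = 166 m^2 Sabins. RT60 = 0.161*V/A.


RT60 = 0.161 * 1253 / 166 = 1.2153 s


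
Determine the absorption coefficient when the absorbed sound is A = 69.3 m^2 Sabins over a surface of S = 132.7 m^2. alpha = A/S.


Absorption coefficient = absorbed power / incident power
alpha = A / S = 69.3 / 132.7 = 0.52223


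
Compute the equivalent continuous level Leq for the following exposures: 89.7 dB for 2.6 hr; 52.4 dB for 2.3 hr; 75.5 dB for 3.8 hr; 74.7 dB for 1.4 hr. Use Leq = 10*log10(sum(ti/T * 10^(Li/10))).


T_total = 2.6 + 2.3 + 3.8 + 1.4 = 10.1 hr
(2.6/10.1) * 10^(89.7/10) = 2.40244e+08
(2.3/10.1) * 10^(52.4/10) = 39573.7
(3.8/10.1) * 10^(75.5/10) = 1.33494e+07
(1.4/10.1) * 10^(74.7/10) = 4.09079e+06
Sum = 2.40244e+08 + 39573.7 + 1.33494e+07 + 4.09079e+06 = 2.57724e+08
Leq = 10*log10(2.57724e+08) = 84.112 dB


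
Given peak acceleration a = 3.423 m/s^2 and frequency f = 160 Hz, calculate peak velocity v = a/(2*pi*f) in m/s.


omega = 2*pi*f = 2*pi*160 = 1005.31 rad/s
v = a / omega = 3.423 / 1005.31 = 0.0034049 m/s


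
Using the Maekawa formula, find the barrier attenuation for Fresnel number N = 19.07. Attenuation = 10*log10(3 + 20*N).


3 + 20*N = 3 + 20*19.07 = 384.4
Att = 10*log10(384.4) = 25.848 dB


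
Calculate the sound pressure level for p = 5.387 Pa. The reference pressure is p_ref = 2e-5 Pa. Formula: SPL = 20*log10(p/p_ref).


p / p_ref = 5.387 / 2e-5 = 269350
SPL = 20 * log10(269350) = 108.61 dB


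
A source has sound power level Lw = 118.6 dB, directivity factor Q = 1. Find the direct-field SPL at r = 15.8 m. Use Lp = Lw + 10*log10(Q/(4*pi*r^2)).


4*pi*r^2 = 4*pi*15.8^2 = 3137.07 m^2
Q / (4*pi*r^2) = 1 / 3137.07 = 0.000318769
Lp = 118.6 + 10*log10(0.000318769) = 83.635 dB


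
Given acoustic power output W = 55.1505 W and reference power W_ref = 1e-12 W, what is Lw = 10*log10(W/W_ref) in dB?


W / W_ref = 55.1505 / 1e-12 = 5.51505e+13
Lw = 10 * log10(5.51505e+13) = 137.42 dB


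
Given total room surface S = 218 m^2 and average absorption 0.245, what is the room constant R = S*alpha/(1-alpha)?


R = 218 * 0.245 / (1 - 0.245) = 70.742 m^2


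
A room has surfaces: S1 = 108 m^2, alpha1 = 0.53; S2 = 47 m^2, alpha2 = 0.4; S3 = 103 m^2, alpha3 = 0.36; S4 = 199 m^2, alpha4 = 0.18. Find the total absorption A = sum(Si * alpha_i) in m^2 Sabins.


108 * 0.53 = 57.24
47 * 0.4 = 18.8
103 * 0.36 = 37.08
199 * 0.18 = 35.82
A_total = 57.24 + 18.8 + 37.08 + 35.82 = 148.94 m^2


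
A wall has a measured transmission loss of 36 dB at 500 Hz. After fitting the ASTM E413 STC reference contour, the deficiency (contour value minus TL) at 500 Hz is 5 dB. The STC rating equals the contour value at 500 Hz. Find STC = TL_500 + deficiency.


By ASTM E413, STC = value of the fitted reference contour at 500 Hz.
Contour value at 500 Hz = TL_500 + deficiency = 36 + 5 = 41
STC = 41
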